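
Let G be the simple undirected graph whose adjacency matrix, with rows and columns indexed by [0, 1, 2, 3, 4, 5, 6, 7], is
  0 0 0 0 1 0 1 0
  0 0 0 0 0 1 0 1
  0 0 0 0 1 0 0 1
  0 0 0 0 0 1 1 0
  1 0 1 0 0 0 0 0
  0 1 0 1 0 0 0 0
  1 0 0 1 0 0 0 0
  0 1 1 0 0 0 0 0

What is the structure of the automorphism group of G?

G is 2-regular and connected on 8 vertices, i.e. the cycle C_8. The automorphisms of the 8-cycle are exactly the symmetries of a regular 8-gon: the dihedral group D_8, |D_8| = 16.

D_8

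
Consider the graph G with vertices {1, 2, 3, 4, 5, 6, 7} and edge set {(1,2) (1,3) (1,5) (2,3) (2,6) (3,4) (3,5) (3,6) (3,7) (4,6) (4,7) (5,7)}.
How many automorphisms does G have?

Vertex 3 is the unique vertex of degree 6; the remaining 6 vertices each have degree 3 and induce a cycle, so G is the wheel on 7 vertices with hub 3. Every automorphism fixes the hub and acts on the rim 6-cycle, so Aut(G) ≅ Aut(C_6) = D_6 of order 12.

12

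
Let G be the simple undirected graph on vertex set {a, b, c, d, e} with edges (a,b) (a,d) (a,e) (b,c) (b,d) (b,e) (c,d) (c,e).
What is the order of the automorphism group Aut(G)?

8

Vertex b is the unique vertex of degree 4; the remaining 4 vertices each have degree 3 and induce a cycle, so G is the wheel on 5 vertices with hub b. Every automorphism fixes the hub and acts on the rim 4-cycle, so Aut(G) ≅ Aut(C_4) = D_4 of order 8.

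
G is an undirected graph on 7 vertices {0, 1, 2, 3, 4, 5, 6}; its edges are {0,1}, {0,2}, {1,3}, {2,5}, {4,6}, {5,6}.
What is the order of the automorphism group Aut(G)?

The degree sequence is [2, 2, 2, 1, 1, 2, 2]; the two degree-1 vertices 3 and 4 are the ends of a path, so G = P_7. A path has exactly one nontrivial symmetry — reversal — giving Aut(G) of order 2.

2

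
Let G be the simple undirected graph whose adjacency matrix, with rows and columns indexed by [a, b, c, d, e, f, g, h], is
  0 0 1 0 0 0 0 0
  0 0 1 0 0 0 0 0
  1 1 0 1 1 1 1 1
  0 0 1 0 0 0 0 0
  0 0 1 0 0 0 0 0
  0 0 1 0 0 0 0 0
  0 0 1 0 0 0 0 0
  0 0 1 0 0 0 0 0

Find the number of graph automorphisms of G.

Vertex c has degree 7 and every other vertex has degree 1, so G is the star K_{1,7} with centre c. The 7 leaves are pairwise interchangeable while the centre is fixed, giving Aut(G) = S_7.

5040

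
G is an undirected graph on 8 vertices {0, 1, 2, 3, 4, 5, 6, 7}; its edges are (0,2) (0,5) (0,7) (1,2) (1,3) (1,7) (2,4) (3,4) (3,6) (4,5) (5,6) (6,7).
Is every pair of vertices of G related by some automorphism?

G is 3-regular and bipartite on 2^3 = 8 vertices with girth 4; it is the hypercube graph Q_3. Aut(Q_3) consists of the signed permutations of the 3 coordinate axes: 3! permutations times 2^3 sign flips, so |Aut| = 2^3·3! = 48. This group acts transitively on the 8 vertices.

Yes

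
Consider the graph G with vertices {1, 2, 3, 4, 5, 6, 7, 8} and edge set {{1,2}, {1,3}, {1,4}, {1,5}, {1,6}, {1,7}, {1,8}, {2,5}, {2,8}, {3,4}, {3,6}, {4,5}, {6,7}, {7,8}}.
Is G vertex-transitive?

Vertex 1 is the only vertex of degree 7, so every automorphism fixes it; G is not vertex-transitive.

No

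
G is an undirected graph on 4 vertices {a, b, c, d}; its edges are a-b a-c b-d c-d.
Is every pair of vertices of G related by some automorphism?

G is 2-regular and bipartite on 2^2 = 4 vertices with girth 4; it is the hypercube graph Q_2. The symmetry group of the 2-cube is the hyperoctahedral group B_2 = Z_2 ≀ S_2, of order 2^2·2! = 8. This group acts transitively on the 4 vertices.

Yes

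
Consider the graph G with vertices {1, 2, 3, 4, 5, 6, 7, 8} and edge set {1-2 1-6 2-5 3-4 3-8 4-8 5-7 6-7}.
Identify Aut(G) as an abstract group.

G has two connected components, {1, 2, 5, 6, 7} and {3, 4, 8}; each is 2-regular, so G = C_5 ⊔ C_3. The components are non-isomorphic (different sizes), so Aut(G) = Aut(C_3) × Aut(C_5) = D_3 × D_5 of order 6·10 = 60.

D_3 × D_5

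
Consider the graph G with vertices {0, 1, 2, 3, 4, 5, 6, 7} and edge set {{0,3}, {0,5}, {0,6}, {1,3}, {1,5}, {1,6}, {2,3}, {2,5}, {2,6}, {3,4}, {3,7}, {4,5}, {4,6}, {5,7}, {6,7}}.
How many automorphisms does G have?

720

The vertices split by degree into {3, 5, 6} (degree 5) and {0, 1, 2, 4, 7} (degree 3); every edge runs between the two parts, so G is the complete bipartite graph K_{3,5}. The parts have unequal sizes, so no automorphism swaps them; each part is permuted independently, giving S_5 × S_3 of order 5!·3! = 720.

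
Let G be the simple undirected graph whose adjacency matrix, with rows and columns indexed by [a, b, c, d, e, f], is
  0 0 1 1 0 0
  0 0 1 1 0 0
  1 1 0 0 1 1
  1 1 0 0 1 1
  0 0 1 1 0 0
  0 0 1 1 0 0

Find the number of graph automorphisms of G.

48

The vertices split by degree into {c, d} (degree 4) and {a, b, e, f} (degree 2); every edge runs between the two parts, so G is the complete bipartite graph K_{2,4}. Automorphisms preserve the bipartition setwise (since the parts differ in size) and act as S_2 × S_4 within it; |Aut| = 48.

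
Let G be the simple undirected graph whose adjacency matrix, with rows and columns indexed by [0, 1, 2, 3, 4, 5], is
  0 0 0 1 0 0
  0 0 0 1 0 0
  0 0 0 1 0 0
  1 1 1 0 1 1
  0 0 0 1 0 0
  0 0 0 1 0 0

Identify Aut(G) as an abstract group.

S_5

Vertex 3 has degree 5 and every other vertex has degree 1, so G is the star K_{1,5} with centre 3. The 5 leaves are pairwise interchangeable while the centre is fixed, giving Aut(G) = S_5.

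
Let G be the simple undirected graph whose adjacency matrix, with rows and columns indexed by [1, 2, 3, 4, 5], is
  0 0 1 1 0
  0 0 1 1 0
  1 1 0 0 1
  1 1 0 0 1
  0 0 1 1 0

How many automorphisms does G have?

12

The vertices split by degree into {3, 4} (degree 3) and {1, 2, 5} (degree 2); every edge runs between the two parts, so G is the complete bipartite graph K_{2,3}. Automorphisms preserve the bipartition setwise (since the parts differ in size) and act as S_3 × S_2 within it; |Aut| = 12.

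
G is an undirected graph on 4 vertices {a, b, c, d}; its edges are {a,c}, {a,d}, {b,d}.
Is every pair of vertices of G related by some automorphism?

Automorphisms preserve degree, but G has vertices of degree 1 and vertices of degree 2; no automorphism maps one to the other, so G is not vertex-transitive.

No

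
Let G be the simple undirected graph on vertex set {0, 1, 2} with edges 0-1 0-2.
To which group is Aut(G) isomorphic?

The degree sequence is [2, 1, 1]; the two degree-1 vertices 1 and 2 are the ends of a path, so G = P_3. A path has exactly one nontrivial symmetry — reversal — giving Aut(G) of order 2.

the cyclic group of order 2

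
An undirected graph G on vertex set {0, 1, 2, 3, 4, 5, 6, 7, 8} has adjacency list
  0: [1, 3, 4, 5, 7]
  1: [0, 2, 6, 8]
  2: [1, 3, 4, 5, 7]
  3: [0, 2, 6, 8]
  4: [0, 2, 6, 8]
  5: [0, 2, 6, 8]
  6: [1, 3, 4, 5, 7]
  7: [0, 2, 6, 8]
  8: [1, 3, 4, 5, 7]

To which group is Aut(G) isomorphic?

S_4 × S_5

The vertices split by degree into {0, 2, 6, 8} (degree 5) and {1, 3, 4, 5, 7} (degree 4); every edge runs between the two parts, so G is the complete bipartite graph K_{4,5}. Automorphisms preserve the bipartition setwise (since the parts differ in size) and act as S_4 × S_5 within it; |Aut| = 2880.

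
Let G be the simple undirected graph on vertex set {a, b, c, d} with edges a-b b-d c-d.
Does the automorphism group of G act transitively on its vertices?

No

Automorphisms preserve degree, but G has vertices of degree 1 and vertices of degree 2; no automorphism maps one to the other, so G is not vertex-transitive.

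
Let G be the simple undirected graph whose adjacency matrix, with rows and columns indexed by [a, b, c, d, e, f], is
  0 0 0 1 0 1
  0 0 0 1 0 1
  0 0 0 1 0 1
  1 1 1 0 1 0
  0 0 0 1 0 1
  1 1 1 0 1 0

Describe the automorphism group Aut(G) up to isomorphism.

The vertices split by degree into {d, f} (degree 4) and {a, b, c, e} (degree 2); every edge runs between the two parts, so G is the complete bipartite graph K_{2,4}. Automorphisms preserve the bipartition setwise (since the parts differ in size) and act as S_2 × S_4 within it; |Aut| = 48.

S_2 × S_4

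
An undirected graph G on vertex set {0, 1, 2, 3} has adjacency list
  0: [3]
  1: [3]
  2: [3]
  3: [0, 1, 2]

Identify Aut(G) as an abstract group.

S_3

Vertex 3 has degree 3 and every other vertex has degree 1, so G is the star K_{1,3} with centre 3. The 3 leaves are pairwise interchangeable while the centre is fixed, giving Aut(G) = S_3.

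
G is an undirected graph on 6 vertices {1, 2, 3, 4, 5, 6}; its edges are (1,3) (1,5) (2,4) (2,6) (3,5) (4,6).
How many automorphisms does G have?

72

G has two connected components, {1, 3, 5} and {2, 4, 6}; each is 2-regular, so G = C_3 ⊔ C_3. With two isomorphic components, Aut(G) = Aut(C_3) ≀ S_2 = (D_3 × D_3) ⋊ Z_2: permute each cycle by D_3, then optionally swap the two cycles. Order 2·(2·3)² = 72.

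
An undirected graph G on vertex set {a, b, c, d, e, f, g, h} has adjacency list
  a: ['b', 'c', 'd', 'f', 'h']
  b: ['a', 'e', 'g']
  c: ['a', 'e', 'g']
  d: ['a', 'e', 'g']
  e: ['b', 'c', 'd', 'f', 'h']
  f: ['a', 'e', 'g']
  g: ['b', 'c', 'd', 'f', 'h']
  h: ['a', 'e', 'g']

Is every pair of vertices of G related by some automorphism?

Automorphisms preserve degree, but G has vertices of degree 3 and vertices of degree 5; no automorphism maps one to the other, so G is not vertex-transitive.

No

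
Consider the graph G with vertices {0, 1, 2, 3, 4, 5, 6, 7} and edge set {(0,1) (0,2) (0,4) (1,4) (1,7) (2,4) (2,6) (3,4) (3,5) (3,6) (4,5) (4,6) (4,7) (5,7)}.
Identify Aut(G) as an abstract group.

the dihedral group of order 14

Vertex 4 is the unique vertex of degree 7; the remaining 7 vertices each have degree 3 and induce a cycle, so G is the wheel on 8 vertices with hub 4. With the hub fixed, the remaining symmetry is that of the rim cycle C_7, giving the dihedral group D_7.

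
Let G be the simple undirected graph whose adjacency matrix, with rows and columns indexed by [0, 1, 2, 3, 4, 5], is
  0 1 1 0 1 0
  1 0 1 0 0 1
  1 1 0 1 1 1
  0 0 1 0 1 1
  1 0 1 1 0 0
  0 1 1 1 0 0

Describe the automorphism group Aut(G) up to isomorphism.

Vertex 2 is the unique vertex of degree 5; the remaining 5 vertices each have degree 3 and induce a cycle, so G is the wheel on 6 vertices with hub 2. Every automorphism fixes the hub and acts on the rim 5-cycle, so Aut(G) ≅ Aut(C_5) = D_5 of order 10.

the dihedral group of order 10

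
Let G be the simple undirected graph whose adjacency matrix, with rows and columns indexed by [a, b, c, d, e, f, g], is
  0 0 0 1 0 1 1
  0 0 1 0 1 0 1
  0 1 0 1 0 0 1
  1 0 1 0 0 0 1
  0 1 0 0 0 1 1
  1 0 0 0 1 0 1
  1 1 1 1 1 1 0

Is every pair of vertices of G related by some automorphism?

No

Vertex g is the only vertex of degree 6, so every automorphism fixes it; G is not vertex-transitive.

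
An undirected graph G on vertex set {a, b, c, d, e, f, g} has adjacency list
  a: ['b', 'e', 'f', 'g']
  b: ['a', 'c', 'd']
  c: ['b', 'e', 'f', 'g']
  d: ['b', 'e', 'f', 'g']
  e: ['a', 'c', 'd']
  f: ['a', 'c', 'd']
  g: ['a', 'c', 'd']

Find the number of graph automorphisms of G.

144

The vertices split by degree into {a, c, d} (degree 4) and {b, e, f, g} (degree 3); every edge runs between the two parts, so G is the complete bipartite graph K_{3,4}. The parts have unequal sizes, so no automorphism swaps them; each part is permuted independently, giving S_4 × S_3 of order 4!·3! = 144.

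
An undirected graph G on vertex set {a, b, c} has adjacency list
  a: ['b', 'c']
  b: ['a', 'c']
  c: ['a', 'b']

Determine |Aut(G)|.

All 3 vertices are pairwise adjacent: G = K_3. Every bijection on the vertex set is an automorphism of K_3; hence Aut(K_3) ≅ S_3, order 6.

6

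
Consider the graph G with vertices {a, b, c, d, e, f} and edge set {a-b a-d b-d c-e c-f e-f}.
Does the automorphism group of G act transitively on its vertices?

Yes

G has two connected components, {a, b, d} and {c, e, f}; each is 2-regular, so G = C_3 ⊔ C_3. With two isomorphic components, Aut(G) = Aut(C_3) ≀ S_2 = (D_3 × D_3) ⋊ Z_2: permute each cycle by D_3, then optionally swap the two cycles. Order 2·(2·3)² = 72. This group acts transitively on the 6 vertices.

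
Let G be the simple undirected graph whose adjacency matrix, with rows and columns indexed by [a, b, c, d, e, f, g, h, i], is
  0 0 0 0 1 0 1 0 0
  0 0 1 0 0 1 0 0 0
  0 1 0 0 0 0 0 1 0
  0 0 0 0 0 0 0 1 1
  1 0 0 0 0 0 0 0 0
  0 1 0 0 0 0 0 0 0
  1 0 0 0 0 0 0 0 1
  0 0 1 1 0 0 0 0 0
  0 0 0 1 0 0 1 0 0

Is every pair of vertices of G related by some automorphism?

Automorphisms preserve degree, but G has vertices of degree 1 and vertices of degree 2; no automorphism maps one to the other, so G is not vertex-transitive.

No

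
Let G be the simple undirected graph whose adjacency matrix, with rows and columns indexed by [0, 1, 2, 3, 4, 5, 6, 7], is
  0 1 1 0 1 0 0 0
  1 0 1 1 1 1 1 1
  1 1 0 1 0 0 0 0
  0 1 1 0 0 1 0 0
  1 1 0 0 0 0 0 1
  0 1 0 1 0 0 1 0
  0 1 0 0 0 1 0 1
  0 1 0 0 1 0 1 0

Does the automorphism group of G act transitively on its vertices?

Vertex 1 is the only vertex of degree 7, so every automorphism fixes it; G is not vertex-transitive.

No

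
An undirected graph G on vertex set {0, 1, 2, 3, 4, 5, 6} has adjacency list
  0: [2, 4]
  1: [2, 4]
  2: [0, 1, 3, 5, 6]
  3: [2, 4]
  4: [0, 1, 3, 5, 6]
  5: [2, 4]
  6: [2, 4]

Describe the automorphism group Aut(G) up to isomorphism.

The vertices split by degree into {2, 4} (degree 5) and {0, 1, 3, 5, 6} (degree 2); every edge runs between the two parts, so G is the complete bipartite graph K_{2,5}. Automorphisms preserve the bipartition setwise (since the parts differ in size) and act as S_5 × S_2 within it; |Aut| = 240.

S_5 × S_2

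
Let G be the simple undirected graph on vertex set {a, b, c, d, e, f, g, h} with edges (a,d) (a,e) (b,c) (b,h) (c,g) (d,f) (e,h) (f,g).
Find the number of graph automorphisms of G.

16

Every vertex has degree 2 and the graph is connected, so G is the 8-cycle C_8. The automorphisms of the 8-cycle are exactly the symmetries of a regular 8-gon: the dihedral group D_8, |D_8| = 16.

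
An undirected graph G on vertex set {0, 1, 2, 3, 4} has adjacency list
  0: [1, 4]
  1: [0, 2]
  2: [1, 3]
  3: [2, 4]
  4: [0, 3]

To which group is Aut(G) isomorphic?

D_5

G is 2-regular and connected on 5 vertices, i.e. the cycle C_5. The automorphisms of the 5-cycle are exactly the symmetries of a regular 5-gon: the dihedral group D_5, |D_5| = 10.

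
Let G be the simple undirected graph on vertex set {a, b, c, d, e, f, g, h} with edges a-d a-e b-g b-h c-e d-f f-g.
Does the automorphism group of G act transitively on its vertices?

No

Automorphisms preserve degree, but G has vertices of degree 1 and vertices of degree 2; no automorphism maps one to the other, so G is not vertex-transitive.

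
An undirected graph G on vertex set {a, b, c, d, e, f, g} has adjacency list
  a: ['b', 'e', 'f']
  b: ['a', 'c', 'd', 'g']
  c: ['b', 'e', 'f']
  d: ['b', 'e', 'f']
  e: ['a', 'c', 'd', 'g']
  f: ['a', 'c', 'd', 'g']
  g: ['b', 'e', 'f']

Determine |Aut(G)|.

The vertices split by degree into {b, e, f} (degree 4) and {a, c, d, g} (degree 3); every edge runs between the two parts, so G is the complete bipartite graph K_{3,4}. Automorphisms preserve the bipartition setwise (since the parts differ in size) and act as S_4 × S_3 within it; |Aut| = 144.

144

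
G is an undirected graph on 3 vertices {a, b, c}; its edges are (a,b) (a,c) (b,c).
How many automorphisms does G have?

6

Every vertex has degree 2, so G is the complete graph K_3. Any permutation of the 3 vertices preserves K_3, so Aut(K_3) = S_3 of order 3! = 6.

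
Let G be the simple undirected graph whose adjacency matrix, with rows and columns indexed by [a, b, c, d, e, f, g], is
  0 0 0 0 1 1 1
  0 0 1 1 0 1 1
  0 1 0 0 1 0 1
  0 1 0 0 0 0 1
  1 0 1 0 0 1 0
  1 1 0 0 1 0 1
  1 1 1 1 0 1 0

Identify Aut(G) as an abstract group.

the trivial group

The degree sequence is [3, 4, 3, 2, 3, 4, 5]. Checking the degree-preserving permutations of the vertex set shows that none except the identity preserves every edge, so Aut(G) is trivial.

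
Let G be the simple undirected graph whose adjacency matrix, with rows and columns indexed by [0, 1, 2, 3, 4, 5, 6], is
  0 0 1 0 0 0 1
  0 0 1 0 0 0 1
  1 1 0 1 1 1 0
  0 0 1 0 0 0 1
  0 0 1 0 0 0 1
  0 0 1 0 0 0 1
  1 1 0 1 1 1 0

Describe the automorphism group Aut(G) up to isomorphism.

The vertices split by degree into {2, 6} (degree 5) and {0, 1, 3, 4, 5} (degree 2); every edge runs between the two parts, so G is the complete bipartite graph K_{2,5}. Automorphisms preserve the bipartition setwise (since the parts differ in size) and act as S_5 × S_2 within it; |Aut| = 240.

S_5 × S_2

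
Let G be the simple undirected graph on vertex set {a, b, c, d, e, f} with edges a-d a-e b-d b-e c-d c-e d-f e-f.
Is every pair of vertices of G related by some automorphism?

No

Automorphisms preserve degree, but G has vertices of degree 2 and vertices of degree 4; no automorphism maps one to the other, so G is not vertex-transitive.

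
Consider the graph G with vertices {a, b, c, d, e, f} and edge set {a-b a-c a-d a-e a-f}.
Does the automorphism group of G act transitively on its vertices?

Vertex a is the only vertex of degree 5, so every automorphism fixes it; G is not vertex-transitive.

No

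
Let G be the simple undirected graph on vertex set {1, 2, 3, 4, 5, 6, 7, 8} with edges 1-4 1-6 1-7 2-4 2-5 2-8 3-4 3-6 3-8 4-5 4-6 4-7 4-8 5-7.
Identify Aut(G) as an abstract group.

Vertex 4 is the unique vertex of degree 7; the remaining 7 vertices each have degree 3 and induce a cycle, so G is the wheel on 8 vertices with hub 4. With the hub fixed, the remaining symmetry is that of the rim cycle C_7, giving the dihedral group D_7.

D_7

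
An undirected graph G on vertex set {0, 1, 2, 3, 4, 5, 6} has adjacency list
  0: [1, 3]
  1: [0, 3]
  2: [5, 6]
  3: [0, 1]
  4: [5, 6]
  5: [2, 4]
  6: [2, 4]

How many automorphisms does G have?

G has two connected components, {2, 4, 5, 6} and {0, 1, 3}; each is 2-regular, so G = C_4 ⊔ C_3. The components are non-isomorphic (different sizes), so Aut(G) = Aut(C_4) × Aut(C_3) = D_4 × D_3 of order 8·6 = 48.

48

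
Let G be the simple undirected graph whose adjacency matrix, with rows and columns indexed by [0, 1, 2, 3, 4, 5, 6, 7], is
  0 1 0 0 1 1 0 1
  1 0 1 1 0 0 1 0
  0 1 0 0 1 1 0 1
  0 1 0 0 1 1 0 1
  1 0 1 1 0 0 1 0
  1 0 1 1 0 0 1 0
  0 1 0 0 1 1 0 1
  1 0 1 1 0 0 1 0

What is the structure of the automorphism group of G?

S_4 ≀ Z_2

G is 4-regular and bipartite with parts {0, 2, 3, 6} and {1, 4, 5, 7} (each part is independent and every cross-pair is an edge), so G = K_{4,4}. Each part can be permuted independently (S_4 × S_4) and the two equal-size parts can also be swapped, giving (S_4 × S_4) ⋊ Z_2 of order 2·(4!)² = 1152.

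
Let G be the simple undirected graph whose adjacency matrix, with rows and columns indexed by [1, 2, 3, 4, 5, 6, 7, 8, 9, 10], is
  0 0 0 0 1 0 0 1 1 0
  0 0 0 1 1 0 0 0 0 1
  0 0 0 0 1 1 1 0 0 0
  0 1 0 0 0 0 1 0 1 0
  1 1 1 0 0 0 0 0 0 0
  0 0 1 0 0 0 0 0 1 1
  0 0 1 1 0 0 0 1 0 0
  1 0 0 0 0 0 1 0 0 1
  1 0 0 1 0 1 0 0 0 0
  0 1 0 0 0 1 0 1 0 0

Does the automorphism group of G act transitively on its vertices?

G is 3-regular on 10 vertices with no triangles and no 4-cycles (girth 5): this is the Petersen graph. It is a classical fact that the Petersen graph has automorphism group S_5 (order 120), arising from its description as the Kneser graph K(5,2). Under this action every vertex can be carried to every other, so G is vertex-transitive.

Yes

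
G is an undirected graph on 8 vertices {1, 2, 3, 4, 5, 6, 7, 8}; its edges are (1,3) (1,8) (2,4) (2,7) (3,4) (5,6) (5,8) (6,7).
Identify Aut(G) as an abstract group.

G is 2-regular and connected on 8 vertices, i.e. the cycle C_8. C_8 has 8 rotations and 8 reflections, so Aut(C_8) ≅ D_8 of order 16.

the dihedral group of order 16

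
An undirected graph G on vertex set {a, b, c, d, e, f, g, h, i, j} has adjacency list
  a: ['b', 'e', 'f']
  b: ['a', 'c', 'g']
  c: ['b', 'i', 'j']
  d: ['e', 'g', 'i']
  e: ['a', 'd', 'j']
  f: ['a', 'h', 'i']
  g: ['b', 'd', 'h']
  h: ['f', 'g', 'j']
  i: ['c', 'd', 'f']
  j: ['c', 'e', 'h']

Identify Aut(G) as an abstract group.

the symmetric group S_5

G is 3-regular on 10 vertices with no triangles and no 4-cycles (girth 5): this is the Petersen graph. It is a classical fact that the Petersen graph has automorphism group S_5 (order 120), arising from its description as the Kneser graph K(5,2).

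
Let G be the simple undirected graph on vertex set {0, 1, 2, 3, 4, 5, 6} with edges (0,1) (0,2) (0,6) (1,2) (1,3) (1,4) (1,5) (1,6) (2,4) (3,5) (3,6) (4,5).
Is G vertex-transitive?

Vertex 1 is the only vertex of degree 6, so every automorphism fixes it; G is not vertex-transitive.

No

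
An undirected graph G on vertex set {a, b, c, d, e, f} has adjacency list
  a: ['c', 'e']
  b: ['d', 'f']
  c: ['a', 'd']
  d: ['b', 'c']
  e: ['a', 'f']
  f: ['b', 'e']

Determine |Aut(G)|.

12

G is 2-regular and connected on 6 vertices, i.e. the cycle C_6. The automorphisms of the 6-cycle are exactly the symmetries of a regular 6-gon: the dihedral group D_6, |D_6| = 12.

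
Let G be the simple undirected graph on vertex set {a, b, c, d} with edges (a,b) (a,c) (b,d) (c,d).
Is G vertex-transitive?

Yes

G is 2-regular and connected on 4 vertices, i.e. the cycle C_4. The automorphisms of the 4-cycle are exactly the symmetries of a regular 4-gon: the dihedral group D_4, |D_4| = 8. Under this action every vertex can be carried to every other, so G is vertex-transitive.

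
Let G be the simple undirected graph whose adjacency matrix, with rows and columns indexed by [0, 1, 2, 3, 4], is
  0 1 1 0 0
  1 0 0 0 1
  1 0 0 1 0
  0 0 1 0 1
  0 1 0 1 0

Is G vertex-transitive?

Every vertex has degree 2 and the graph is connected, so G is the 5-cycle C_5. The automorphisms of the 5-cycle are exactly the symmetries of a regular 5-gon: the dihedral group D_5, |D_5| = 10. This group acts transitively on the 5 vertices.

Yes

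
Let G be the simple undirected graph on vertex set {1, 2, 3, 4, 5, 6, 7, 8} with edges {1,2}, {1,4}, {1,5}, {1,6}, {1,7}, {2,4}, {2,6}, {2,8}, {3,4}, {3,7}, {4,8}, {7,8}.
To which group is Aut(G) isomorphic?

The degree sequence is [5, 4, 2, 4, 1, 2, 3, 3]. Checking the degree-preserving permutations of the vertex set shows that none except the identity preserves every edge, so Aut(G) is trivial.

the trivial group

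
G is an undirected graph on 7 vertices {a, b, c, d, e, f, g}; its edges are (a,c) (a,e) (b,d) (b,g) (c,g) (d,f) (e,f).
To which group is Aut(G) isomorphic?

the dihedral group of order 14

Every vertex has degree 2 and the graph is connected, so G is the 7-cycle C_7. The automorphisms of the 7-cycle are exactly the symmetries of a regular 7-gon: the dihedral group D_7, |D_7| = 14.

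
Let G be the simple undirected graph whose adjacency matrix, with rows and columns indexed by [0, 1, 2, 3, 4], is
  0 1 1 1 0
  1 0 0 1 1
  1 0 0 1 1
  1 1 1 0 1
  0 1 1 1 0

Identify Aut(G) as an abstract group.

D_4

Vertex 3 is the unique vertex of degree 4; the remaining 4 vertices each have degree 3 and induce a cycle, so G is the wheel on 5 vertices with hub 3. Every automorphism fixes the hub and acts on the rim 4-cycle, so Aut(G) ≅ Aut(C_4) = D_4 of order 8.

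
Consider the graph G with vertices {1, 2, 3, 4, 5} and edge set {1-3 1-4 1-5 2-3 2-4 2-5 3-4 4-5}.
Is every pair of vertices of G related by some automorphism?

Vertex 4 is the only vertex of degree 4, so every automorphism fixes it; G is not vertex-transitive.

No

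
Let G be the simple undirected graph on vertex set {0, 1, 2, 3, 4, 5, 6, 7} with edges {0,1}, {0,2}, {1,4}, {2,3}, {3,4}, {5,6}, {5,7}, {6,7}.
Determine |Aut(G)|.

60

G has two connected components, {0, 1, 2, 3, 4} and {5, 6, 7}; each is 2-regular, so G = C_5 ⊔ C_3. No automorphism exchanges components of different sizes, hence Aut(G) is the direct product D_5 × D_3, order 60.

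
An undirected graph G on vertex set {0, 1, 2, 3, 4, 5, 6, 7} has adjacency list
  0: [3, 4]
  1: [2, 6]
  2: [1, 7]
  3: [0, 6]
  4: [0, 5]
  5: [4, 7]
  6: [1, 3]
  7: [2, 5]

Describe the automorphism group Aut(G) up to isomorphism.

the dihedral group of order 16

Every vertex has degree 2 and the graph is connected, so G is the 8-cycle C_8. C_8 has 8 rotations and 8 reflections, so Aut(C_8) ≅ D_8 of order 16.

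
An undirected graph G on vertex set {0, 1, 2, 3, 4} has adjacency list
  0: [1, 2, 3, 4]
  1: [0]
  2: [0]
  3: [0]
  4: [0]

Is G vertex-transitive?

Vertex 0 is the only vertex of degree 4, so every automorphism fixes it; G is not vertex-transitive.

No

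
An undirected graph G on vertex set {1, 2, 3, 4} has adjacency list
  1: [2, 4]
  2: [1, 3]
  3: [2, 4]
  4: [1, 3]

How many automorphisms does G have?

Every vertex has degree 2 and the graph is connected, so G is the 4-cycle C_4. The automorphisms of the 4-cycle are exactly the symmetries of a regular 4-gon: the dihedral group D_4, |D_4| = 8.

8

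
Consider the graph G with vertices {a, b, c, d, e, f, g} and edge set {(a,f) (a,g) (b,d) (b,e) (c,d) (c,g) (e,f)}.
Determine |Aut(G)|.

Every vertex has degree 2 and the graph is connected, so G is the 7-cycle C_7. The automorphisms of the 7-cycle are exactly the symmetries of a regular 7-gon: the dihedral group D_7, |D_7| = 14.

14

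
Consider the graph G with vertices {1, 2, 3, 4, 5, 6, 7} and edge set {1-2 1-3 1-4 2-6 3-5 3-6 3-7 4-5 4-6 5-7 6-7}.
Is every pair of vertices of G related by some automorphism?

No

Vertex 2 is the only vertex of degree 2, so every automorphism fixes it; G is not vertex-transitive.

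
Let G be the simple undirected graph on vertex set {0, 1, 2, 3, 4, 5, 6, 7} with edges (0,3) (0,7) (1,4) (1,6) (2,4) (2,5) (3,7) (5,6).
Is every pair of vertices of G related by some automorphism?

G has two connected components, {1, 2, 4, 5, 6} and {0, 3, 7}; each is 2-regular, so G = C_5 ⊔ C_3. The orbit of 0 under Aut(G) is {0, 3, 7}, which does not contain 1, so G is not vertex-transitive.

No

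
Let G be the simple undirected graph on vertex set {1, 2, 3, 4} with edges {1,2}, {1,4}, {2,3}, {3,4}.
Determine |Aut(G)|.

G is 2-regular and bipartite on 2^2 = 4 vertices with girth 4; it is the hypercube graph Q_2. Aut(Q_2) consists of the signed permutations of the 2 coordinate axes: 2! permutations times 2^2 sign flips, so |Aut| = 2^2·2! = 8.

8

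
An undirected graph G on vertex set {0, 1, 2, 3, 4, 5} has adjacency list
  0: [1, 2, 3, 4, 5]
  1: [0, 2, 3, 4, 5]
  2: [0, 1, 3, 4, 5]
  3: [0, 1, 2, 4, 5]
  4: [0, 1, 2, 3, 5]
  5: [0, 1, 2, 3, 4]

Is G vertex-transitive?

Yes

All 6 vertices are pairwise adjacent: G = K_6. Every bijection on the vertex set is an automorphism of K_6; hence Aut(K_6) ≅ S_6, order 720. This group acts transitively on the 6 vertices.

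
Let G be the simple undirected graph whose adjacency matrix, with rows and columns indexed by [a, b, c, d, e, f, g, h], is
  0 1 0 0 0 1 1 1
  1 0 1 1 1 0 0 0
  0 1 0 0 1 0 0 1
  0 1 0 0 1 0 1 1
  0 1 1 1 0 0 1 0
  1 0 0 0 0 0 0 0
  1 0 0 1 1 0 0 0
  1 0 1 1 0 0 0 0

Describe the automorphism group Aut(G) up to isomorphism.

{e}

The degree sequence is [4, 4, 3, 4, 4, 1, 3, 3]. Checking the degree-preserving permutations of the vertex set shows that none except the identity preserves every edge, so Aut(G) is trivial.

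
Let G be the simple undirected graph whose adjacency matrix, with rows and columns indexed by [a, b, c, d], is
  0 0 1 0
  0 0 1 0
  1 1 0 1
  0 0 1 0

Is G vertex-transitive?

Vertex c is the only vertex of degree 3, so every automorphism fixes it; G is not vertex-transitive.

No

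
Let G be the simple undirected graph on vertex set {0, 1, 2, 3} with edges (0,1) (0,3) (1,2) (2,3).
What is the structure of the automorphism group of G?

the dihedral group of order 8

G is 2-regular and bipartite on 2^2 = 4 vertices with girth 4; it is the hypercube graph Q_2. The symmetry group of the 2-cube is the hyperoctahedral group B_2 = Z_2 ≀ S_2, of order 2^2·2! = 8.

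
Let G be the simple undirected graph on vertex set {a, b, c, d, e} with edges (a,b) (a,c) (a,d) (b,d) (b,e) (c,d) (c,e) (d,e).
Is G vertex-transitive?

No

Vertex d is the only vertex of degree 4, so every automorphism fixes it; G is not vertex-transitive.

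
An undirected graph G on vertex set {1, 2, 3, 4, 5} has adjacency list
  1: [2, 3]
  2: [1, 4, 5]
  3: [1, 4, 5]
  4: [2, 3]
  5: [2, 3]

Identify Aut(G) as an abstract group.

The vertices split by degree into {2, 3} (degree 3) and {1, 4, 5} (degree 2); every edge runs between the two parts, so G is the complete bipartite graph K_{2,3}. Automorphisms preserve the bipartition setwise (since the parts differ in size) and act as S_3 × S_2 within it; |Aut| = 12.

S_3 × S_2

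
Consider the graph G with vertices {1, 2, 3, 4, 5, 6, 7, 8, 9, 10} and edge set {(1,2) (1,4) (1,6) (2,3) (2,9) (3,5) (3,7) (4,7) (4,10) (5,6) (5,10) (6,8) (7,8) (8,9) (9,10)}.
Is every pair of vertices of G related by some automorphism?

G is 3-regular on 10 vertices with no triangles and no 4-cycles (girth 5): this is the Petersen graph. It is a classical fact that the Petersen graph has automorphism group S_5 (order 120), arising from its description as the Kneser graph K(5,2). This group acts transitively on the 10 vertices.

Yes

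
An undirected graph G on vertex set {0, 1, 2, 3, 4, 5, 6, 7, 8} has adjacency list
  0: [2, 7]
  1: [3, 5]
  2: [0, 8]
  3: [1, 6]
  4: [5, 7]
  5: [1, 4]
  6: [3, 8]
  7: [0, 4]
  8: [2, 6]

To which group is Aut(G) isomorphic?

D_9

Every vertex has degree 2 and the graph is connected, so G is the 9-cycle C_9. The automorphisms of the 9-cycle are exactly the symmetries of a regular 9-gon: the dihedral group D_9, |D_9| = 18.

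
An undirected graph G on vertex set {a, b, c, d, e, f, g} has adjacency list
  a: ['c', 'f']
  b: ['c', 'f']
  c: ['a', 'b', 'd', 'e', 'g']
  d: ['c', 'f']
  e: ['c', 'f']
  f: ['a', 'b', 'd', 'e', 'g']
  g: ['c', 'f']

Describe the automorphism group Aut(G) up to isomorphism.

S_5 × S_2

The vertices split by degree into {c, f} (degree 5) and {a, b, d, e, g} (degree 2); every edge runs between the two parts, so G is the complete bipartite graph K_{2,5}. The parts have unequal sizes, so no automorphism swaps them; each part is permuted independently, giving S_5 × S_2 of order 5!·2! = 240.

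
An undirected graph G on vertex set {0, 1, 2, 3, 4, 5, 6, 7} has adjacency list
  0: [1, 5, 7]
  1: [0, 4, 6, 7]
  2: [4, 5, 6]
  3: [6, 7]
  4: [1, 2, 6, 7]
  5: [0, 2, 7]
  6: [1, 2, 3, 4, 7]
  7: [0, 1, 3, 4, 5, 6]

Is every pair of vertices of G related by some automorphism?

No

Vertex 3 is the only vertex of degree 2, so every automorphism fixes it; G is not vertex-transitive.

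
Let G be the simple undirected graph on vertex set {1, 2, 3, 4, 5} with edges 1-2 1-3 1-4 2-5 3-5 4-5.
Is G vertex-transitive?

Automorphisms preserve degree, but G has vertices of degree 2 and vertices of degree 3; no automorphism maps one to the other, so G is not vertex-transitive.

No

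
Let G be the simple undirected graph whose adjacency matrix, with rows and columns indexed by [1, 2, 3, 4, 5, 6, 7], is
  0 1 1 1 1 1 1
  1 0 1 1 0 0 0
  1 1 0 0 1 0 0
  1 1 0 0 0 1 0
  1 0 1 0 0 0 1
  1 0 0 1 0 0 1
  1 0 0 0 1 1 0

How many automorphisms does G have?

Vertex 1 is the unique vertex of degree 6; the remaining 6 vertices each have degree 3 and induce a cycle, so G is the wheel on 7 vertices with hub 1. Every automorphism fixes the hub and acts on the rim 6-cycle, so Aut(G) ≅ Aut(C_6) = D_6 of order 12.

12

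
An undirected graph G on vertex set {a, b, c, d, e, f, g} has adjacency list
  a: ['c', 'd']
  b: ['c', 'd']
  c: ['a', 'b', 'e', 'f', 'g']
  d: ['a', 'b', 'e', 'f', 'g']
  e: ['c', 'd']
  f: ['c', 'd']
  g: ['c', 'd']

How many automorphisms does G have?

The vertices split by degree into {c, d} (degree 5) and {a, b, e, f, g} (degree 2); every edge runs between the two parts, so G is the complete bipartite graph K_{2,5}. The parts have unequal sizes, so no automorphism swaps them; each part is permuted independently, giving S_2 × S_5 of order 2!·5! = 240.

240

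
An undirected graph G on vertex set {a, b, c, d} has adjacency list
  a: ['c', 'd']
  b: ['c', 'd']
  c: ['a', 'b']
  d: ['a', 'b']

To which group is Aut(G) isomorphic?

Every vertex has degree 2 and the graph is connected, so G is the 4-cycle C_4. C_4 has 4 rotations and 4 reflections, so Aut(C_4) ≅ D_4 of order 8.

the dihedral group of order 8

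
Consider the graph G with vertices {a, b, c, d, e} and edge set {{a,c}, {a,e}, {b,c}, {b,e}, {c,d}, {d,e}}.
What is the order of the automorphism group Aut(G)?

12

The vertices split by degree into {c, e} (degree 3) and {a, b, d} (degree 2); every edge runs between the two parts, so G is the complete bipartite graph K_{2,3}. Automorphisms preserve the bipartition setwise (since the parts differ in size) and act as S_3 × S_2 within it; |Aut| = 12.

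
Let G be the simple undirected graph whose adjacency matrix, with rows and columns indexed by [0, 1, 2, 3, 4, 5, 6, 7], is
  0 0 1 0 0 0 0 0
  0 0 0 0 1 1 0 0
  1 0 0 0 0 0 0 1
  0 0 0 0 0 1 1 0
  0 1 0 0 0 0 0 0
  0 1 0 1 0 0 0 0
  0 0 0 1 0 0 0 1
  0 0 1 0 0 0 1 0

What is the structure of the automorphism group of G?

the cyclic group of order 2

The degree sequence is [1, 2, 2, 2, 1, 2, 2, 2]; the two degree-1 vertices 0 and 4 are the ends of a path, so G = P_8. The only nontrivial automorphism of a path is the end-to-end reflection, so Aut(G) ≅ Z_2.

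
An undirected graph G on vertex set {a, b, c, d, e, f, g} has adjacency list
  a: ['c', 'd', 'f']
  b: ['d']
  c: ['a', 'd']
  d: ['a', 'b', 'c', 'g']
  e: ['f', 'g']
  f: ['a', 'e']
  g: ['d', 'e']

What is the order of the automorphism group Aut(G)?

1

Degrees alone do not determine every vertex (e.g. c and e both have degree 2), but their neighbour-degree multisets differ: N(c) has degrees [3, 4] while N(e) has degrees [2, 2]. Repeating this refinement separates all vertices, so the only automorphism is the identity.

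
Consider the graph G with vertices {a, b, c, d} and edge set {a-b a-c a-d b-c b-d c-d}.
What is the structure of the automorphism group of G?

the symmetric group on 4 letters

All 4 vertices are pairwise adjacent: G = K_4. Any permutation of the 4 vertices preserves K_4, so Aut(K_4) = S_4 of order 4! = 24.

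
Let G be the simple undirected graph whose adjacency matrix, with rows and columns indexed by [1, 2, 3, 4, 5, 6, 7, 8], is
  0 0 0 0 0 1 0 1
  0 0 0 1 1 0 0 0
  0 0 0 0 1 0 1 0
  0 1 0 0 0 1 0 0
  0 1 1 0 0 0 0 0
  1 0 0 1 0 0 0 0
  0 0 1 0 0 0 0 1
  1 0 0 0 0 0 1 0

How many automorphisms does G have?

16

Every vertex has degree 2 and the graph is connected, so G is the 8-cycle C_8. The automorphisms of the 8-cycle are exactly the symmetries of a regular 8-gon: the dihedral group D_8, |D_8| = 16.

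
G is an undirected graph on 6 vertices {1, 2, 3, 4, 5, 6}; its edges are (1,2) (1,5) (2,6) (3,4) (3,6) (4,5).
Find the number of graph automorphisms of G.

G is 2-regular and connected on 6 vertices, i.e. the cycle C_6. The automorphisms of the 6-cycle are exactly the symmetries of a regular 6-gon: the dihedral group D_6, |D_6| = 12.

12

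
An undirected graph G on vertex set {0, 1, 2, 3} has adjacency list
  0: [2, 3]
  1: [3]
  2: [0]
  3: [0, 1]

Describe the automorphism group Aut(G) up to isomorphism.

the cyclic group of order 2

The degree sequence is [2, 1, 1, 2]; the two degree-1 vertices 1 and 2 are the ends of a path, so G = P_4. A path has exactly one nontrivial symmetry — reversal — giving Aut(G) of order 2.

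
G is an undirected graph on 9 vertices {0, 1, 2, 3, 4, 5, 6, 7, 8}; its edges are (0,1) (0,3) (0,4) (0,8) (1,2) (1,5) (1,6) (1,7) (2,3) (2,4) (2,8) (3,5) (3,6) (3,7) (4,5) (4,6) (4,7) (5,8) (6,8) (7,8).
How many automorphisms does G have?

The vertices split by degree into {1, 3, 4, 8} (degree 5) and {0, 2, 5, 6, 7} (degree 4); every edge runs between the two parts, so G is the complete bipartite graph K_{4,5}. The parts have unequal sizes, so no automorphism swaps them; each part is permuted independently, giving S_4 × S_5 of order 4!·5! = 2880.

2880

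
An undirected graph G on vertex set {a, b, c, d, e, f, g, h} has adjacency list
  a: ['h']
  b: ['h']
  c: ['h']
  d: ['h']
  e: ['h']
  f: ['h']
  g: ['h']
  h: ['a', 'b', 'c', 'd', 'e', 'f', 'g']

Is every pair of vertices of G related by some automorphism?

No

Vertex h is the only vertex of degree 7, so every automorphism fixes it; G is not vertex-transitive.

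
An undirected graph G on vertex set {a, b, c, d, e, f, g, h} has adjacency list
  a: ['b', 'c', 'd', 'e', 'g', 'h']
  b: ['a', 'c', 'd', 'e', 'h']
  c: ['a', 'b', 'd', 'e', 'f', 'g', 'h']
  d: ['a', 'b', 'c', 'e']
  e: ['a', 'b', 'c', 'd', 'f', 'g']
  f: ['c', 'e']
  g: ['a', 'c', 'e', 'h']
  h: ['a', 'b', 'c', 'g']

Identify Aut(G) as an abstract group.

Degrees alone do not determine every vertex (e.g. a and e both have degree 6), but their neighbour-degree multisets differ: N(a) has degrees [4, 4, 4, 5, 6, 7] while N(e) has degrees [2, 4, 4, 5, 6, 7]. Repeating this refinement separates all vertices, so the only automorphism is the identity.

{e}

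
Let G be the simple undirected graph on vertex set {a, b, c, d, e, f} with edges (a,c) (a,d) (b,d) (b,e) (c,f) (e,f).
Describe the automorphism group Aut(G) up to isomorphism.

G is 2-regular and connected on 6 vertices, i.e. the cycle C_6. The automorphisms of the 6-cycle are exactly the symmetries of a regular 6-gon: the dihedral group D_6, |D_6| = 12.

the dihedral group of order 12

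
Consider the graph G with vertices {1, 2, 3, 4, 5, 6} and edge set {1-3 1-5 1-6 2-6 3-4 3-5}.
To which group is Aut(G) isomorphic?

{e}

Degrees alone do not determine every vertex (e.g. 1 and 3 both have degree 3), but their neighbour-degree multisets differ: N(1) has degrees [2, 2, 3] while N(3) has degrees [1, 2, 3]. Repeating this refinement separates all vertices, so the only automorphism is the identity.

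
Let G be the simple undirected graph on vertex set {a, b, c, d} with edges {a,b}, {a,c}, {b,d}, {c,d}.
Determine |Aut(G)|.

G is 2-regular and bipartite on 2^2 = 4 vertices with girth 4; it is the hypercube graph Q_2. The symmetry group of the 2-cube is the hyperoctahedral group B_2 = Z_2 ≀ S_2, of order 2^2·2! = 8.

8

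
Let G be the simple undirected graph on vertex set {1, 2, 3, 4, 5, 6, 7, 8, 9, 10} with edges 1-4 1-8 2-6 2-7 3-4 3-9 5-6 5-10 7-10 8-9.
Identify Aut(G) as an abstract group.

G has two connected components, {1, 3, 4, 8, 9} and {2, 5, 6, 7, 10}; each is 2-regular, so G = C_5 ⊔ C_5. Aut of a disjoint union of two copies of C_5 is the wreath product D_5 ≀ Z_2, of order 2·10² = 200.

(D_5 × D_5) ⋊ Z_2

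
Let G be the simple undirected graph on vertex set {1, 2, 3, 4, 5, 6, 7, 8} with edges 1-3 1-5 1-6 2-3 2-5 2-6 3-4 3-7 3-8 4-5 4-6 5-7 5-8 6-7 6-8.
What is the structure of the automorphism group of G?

The vertices split by degree into {3, 5, 6} (degree 5) and {1, 2, 4, 7, 8} (degree 3); every edge runs between the two parts, so G is the complete bipartite graph K_{3,5}. Automorphisms preserve the bipartition setwise (since the parts differ in size) and act as S_3 × S_5 within it; |Aut| = 720.

S_3 × S_5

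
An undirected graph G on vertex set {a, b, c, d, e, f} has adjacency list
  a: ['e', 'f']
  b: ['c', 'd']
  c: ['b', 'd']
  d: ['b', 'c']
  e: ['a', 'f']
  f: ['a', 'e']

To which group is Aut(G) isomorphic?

D_3 ≀ Z_2

G has two connected components, {a, e, f} and {b, c, d}; each is 2-regular, so G = C_3 ⊔ C_3. With two isomorphic components, Aut(G) = Aut(C_3) ≀ S_2 = (D_3 × D_3) ⋊ Z_2: permute each cycle by D_3, then optionally swap the two cycles. Order 2·(2·3)² = 72.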